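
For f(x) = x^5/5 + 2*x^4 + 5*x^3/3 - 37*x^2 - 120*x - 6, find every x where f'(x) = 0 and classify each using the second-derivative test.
f'(x) = x^4 + 8*x^3 + 5*x^2 - 74*x - 120

Solve f'(x) = 0:
  Factor: x^4 + 8*x^3 + 5*x^2 - 74*x - 120 = (x - 3)*(x + 2)*(x + 4)*(x + 5) = 0.
  ⇒ x = -5, -4, -2, 3

f''(x) = 4*x^3 + 24*x^2 + 10*x - 74
Second-derivative test at each critical point:
  f''(-5) = -24 < 0 → local maximum
  f''(-4) = 14 > 0 → local minimum
  f''(-2) = -30 < 0 → local maximum
  f''(3) = 280 > 0 → local minimum

Critical points: x = -5 (local maximum); x = -4 (local minimum); x = -2 (local maximum); x = 3 (local minimum)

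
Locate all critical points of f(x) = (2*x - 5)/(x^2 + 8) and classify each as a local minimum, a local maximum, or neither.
f'(x) = 2*(-x^2 + 5*x + 8)/(x^4 + 16*x^2 + 64)

Solve f'(x) = 0:
  f'(x) = -2*(x^2 - 5*x - 8)/(x^2 + 8)^2; the denominator is positive wherever f is defined, so f'(x) = 0 ⇔ -2*x^2 + 10*x + 16 = 0.
  Factor: -2*x^2 + 10*x + 16 = -2*(x^2 - 5*x - 8); x^2 - 5*x - 8 = 0 has no rational roots; quadratic formula: x = (5 ± √57)/2.
  ⇒ x = 5/2 - sqrt(57)/2 ≈ -1.2749, 5/2 + sqrt(57)/2 ≈ 6.2749

f''(x) = 2*(4*x^2*(2*x - 5) + (5 - 6*x)*(x^2 + 8))/(x^2 + 8)^3
Second-derivative test at each critical point:
  f''(-1.2749) = 0.1630 > 0 → local minimum
  f''(6.2749) = -0.0067 < 0 → local maximum

Critical points: x = 5/2 - sqrt(57)/2 ≈ -1.2749 (local minimum); x = 5/2 + sqrt(57)/2 ≈ 6.2749 (local maximum)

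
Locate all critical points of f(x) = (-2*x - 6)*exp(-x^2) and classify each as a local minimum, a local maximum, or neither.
f'(x) = 2*(2*x*(x + 3) - 1)*exp(-x^2)

Solve f'(x) = 0:
  f'(x) = (4*x^2 + 12*x - 2)·exp(-x^2) and exp(-x^2) > 0 for every x, so f'(x) = 0 ⇔ 4*x^2 + 12*x - 2 = 0.
  Factor: 4*x^2 + 12*x - 2 = 2*(2*x^2 + 6*x - 1); 2*x^2 + 6*x - 1 = 0 has no rational roots; quadratic formula: x = (-6 ± √44)/4.
  ⇒ x = -sqrt(11)/2 - 3/2 ≈ -3.1583, -3/2 + sqrt(11)/2 ≈ 0.1583

f''(x) = 4*(-2*x^2*(x + 3) + 3*x + 3)*exp(-x^2)
Second-derivative test at each critical point:
  f''(-3.1583) = -0.0006 < 0 → local maximum
  f''(0.1583) = 12.9381 > 0 → local minimum

Critical points: x = -sqrt(11)/2 - 3/2 ≈ -3.1583 (local maximum); x = -3/2 + sqrt(11)/2 ≈ 0.1583 (local minimum)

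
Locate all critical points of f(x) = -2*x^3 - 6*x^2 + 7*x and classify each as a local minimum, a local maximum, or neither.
f'(x) = -6*x^2 - 12*x + 7

Solve f'(x) = 0:
  6*x^2 + 12*x - 7 = 0 has no rational roots; quadratic formula: x = (-12 ± √312)/12.
  ⇒ x = -sqrt(78)/6 - 1 ≈ -2.4720, -1 + sqrt(78)/6 ≈ 0.4720

f''(x) = -12*x - 12
Second-derivative test at each critical point:
  f''(-2.4720) = 17.6635 > 0 → local minimum
  f''(0.4720) = -17.6635 < 0 → local maximum

Critical points: x = -sqrt(78)/6 - 1 ≈ -2.4720 (local minimum); x = -1 + sqrt(78)/6 ≈ 0.4720 (local maximum)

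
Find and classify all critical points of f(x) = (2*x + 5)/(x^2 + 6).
f'(x) = 2*(-x^2 - 5*x + 6)/(x^4 + 12*x^2 + 36)

Solve f'(x) = 0:
  f'(x) = -2*(x - 1)*(x + 6)/(x^2 + 6)^2; the denominator is positive wherever f is defined, so f'(x) = 0 ⇔ -2*x^2 - 10*x + 12 = 0.
  Factor: -2*x^2 - 10*x + 12 = -2*(x - 1)*(x + 6) = 0.
  ⇒ x = -6, 1

f''(x) = 2*(4*x^2*(2*x + 5) - (6*x + 5)*(x^2 + 6))/(x^2 + 6)^3
Second-derivative test at each critical point:
  f''(-6) = 1/126 > 0 → local minimum
  f''(1) = -2/7 < 0 → local maximum

Critical points: x = -6 (local minimum); x = 1 (local maximum)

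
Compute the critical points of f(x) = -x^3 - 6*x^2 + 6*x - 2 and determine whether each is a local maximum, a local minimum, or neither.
f'(x) = -3*x^2 - 12*x + 6

Solve f'(x) = 0:
  Factor: -3*x^2 - 12*x + 6 = -3*(x^2 + 4*x - 2); x^2 + 4*x - 2 = 0 has no rational roots; quadratic formula: x = (-4 ± √24)/2.
  ⇒ x = -sqrt(6) - 2 ≈ -4.4495, -2 + sqrt(6) ≈ 0.4495

f''(x) = -6*x - 12
Second-derivative test at each critical point:
  f''(-4.4495) = 14.6969 > 0 → local minimum
  f''(0.4495) = -14.6969 < 0 → local maximum

Critical points: x = -sqrt(6) - 2 ≈ -4.4495 (local minimum); x = -2 + sqrt(6) ≈ 0.4495 (local maximum)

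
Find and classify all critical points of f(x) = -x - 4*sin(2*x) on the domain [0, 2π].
f'(x) = 16*sin(x)^2 - 9

Solve f'(x) = 0 on [0, 2π]:
  f'(x) = 0 ⇔ cos(2*x) = -1/8, i.e. 2*x = ±arccos(-1/8) + 2nπ; keep the solutions lying in [0, 2π].
  ⇒ x = acos(-1/8)/2 ≈ 0.8481, pi - acos(-1/8)/2 ≈ 2.2935, acos(-1/8)/2 + pi ≈ 3.9897, -acos(-1/8)/2 + 2*pi ≈ 5.4351

f''(x) = 16*sin(2*x)
Second-derivative test at each critical point:
  f''(0.8481) = 15.8745 > 0 → local minimum
  f''(2.2935) = -15.8745 < 0 → local maximum
  f''(3.9897) = 15.8745 > 0 → local minimum
  f''(5.4351) = -15.8745 < 0 → local maximum

Critical points: x = acos(-1/8)/2 ≈ 0.8481 (local minimum); x = pi - acos(-1/8)/2 ≈ 2.2935 (local maximum); x = acos(-1/8)/2 + pi ≈ 3.9897 (local minimum); x = -acos(-1/8)/2 + 2*pi ≈ 5.4351 (local maximum)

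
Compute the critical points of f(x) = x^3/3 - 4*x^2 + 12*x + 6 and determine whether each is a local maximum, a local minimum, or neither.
f'(x) = x^2 - 8*x + 12

Solve f'(x) = 0:
  Factor: x^2 - 8*x + 12 = (x - 6)*(x - 2) = 0.
  ⇒ x = 2, 6

f''(x) = 2*x - 8
Second-derivative test at each critical point:
  f''(2) = -4 < 0 → local maximum
  f''(6) = 4 > 0 → local minimum

Critical points: x = 2 (local maximum); x = 6 (local minimum)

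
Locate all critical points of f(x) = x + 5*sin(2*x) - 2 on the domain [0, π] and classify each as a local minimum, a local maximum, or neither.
f'(x) = 10*cos(2*x) + 1

Solve f'(x) = 0 on [0, π]:
  f'(x) = 0 ⇔ cos(2*x) = -1/10, i.e. 2*x = ±arccos(-1/10) + 2nπ; keep the solutions lying in [0, π].
  ⇒ x = acos(-1/10)/2 ≈ 0.8355, pi - acos(-1/10)/2 ≈ 2.3061

f''(x) = -20*sin(2*x)
Second-derivative test at each critical point:
  f''(0.8355) = -19.8997 < 0 → local maximum
  f''(2.3061) = 19.8997 > 0 → local minimum

Critical points: x = acos(-1/10)/2 ≈ 0.8355 (local maximum); x = pi - acos(-1/10)/2 ≈ 2.3061 (local minimum)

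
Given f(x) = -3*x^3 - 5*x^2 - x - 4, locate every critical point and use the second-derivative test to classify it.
f'(x) = -9*x^2 - 10*x - 1

Solve f'(x) = 0:
  Factor: -9*x^2 - 10*x - 1 = -(x + 1)*(9*x + 1) = 0.
  ⇒ x = -1, -1/9

f''(x) = -18*x - 10
Second-derivative test at each critical point:
  f''(-1) = 8 > 0 → local minimum
  f''(-1/9) = -8 < 0 → local maximum

Critical points: x = -1 (local minimum); x = -1/9 (local maximum)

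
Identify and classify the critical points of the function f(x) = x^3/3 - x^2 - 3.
f'(x) = x*(x - 2)

Solve f'(x) = 0:
  Factor: x^2 - 2*x = x*(x - 2) = 0.
  ⇒ x = 0, 2

f''(x) = 2*x - 2
Second-derivative test at each critical point:
  f''(0) = -2 < 0 → local maximum
  f''(2) = 2 > 0 → local minimum

Critical points: x = 0 (local maximum); x = 2 (local minimum)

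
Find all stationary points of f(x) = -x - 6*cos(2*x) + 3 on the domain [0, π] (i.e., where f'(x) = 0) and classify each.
f'(x) = 12*sin(2*x) - 1

Solve f'(x) = 0 on [0, π]:
  f'(x) = 0 ⇔ sin(2*x) = 1/12, i.e. 2*x = arcsin(1/12) + 2nπ or 2*x = π − arcsin(1/12) + 2nπ; keep the solutions lying in [0, π].
  ⇒ x = asin(1/12)/2 ≈ 0.0417, -asin(1/12)/2 + pi/2 ≈ 1.5291

f''(x) = 24*cos(2*x)
Second-derivative test at each critical point:
  f''(0.0417) = 23.9165 > 0 → local minimum
  f''(1.5291) = -23.9165 < 0 → local maximum

Critical points: x = asin(1/12)/2 ≈ 0.0417 (local minimum); x = -asin(1/12)/2 + pi/2 ≈ 1.5291 (local maximum)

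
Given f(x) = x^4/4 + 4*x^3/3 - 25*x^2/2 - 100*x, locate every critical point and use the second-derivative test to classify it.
f'(x) = x^3 + 4*x^2 - 25*x - 100

Solve f'(x) = 0:
  Factor: x^3 + 4*x^2 - 25*x - 100 = (x - 5)*(x + 4)*(x + 5) = 0.
  ⇒ x = -5, -4, 5

f''(x) = 3*x^2 + 8*x - 25
Second-derivative test at each critical point:
  f''(-5) = 10 > 0 → local minimum
  f''(-4) = -9 < 0 → local maximum
  f''(5) = 90 > 0 → local minimum

Critical points: x = -5 (local minimum); x = -4 (local maximum); x = 5 (local minimum)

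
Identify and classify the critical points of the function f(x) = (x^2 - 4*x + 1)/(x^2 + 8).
f'(x) = 2*(2*x^2 + 7*x - 16)/(x^4 + 16*x^2 + 64)

Solve f'(x) = 0:
  f'(x) = 2*(2*x^2 + 7*x - 16)/(x^2 + 8)^2; the denominator is positive wherever f is defined, so f'(x) = 0 ⇔ 4*x^2 + 14*x - 32 = 0.
  Factor: 4*x^2 + 14*x - 32 = 2*(2*x^2 + 7*x - 16); 2*x^2 + 7*x - 16 = 0 has no rational roots; quadratic formula: x = (-7 ± √177)/4.
  ⇒ x = -sqrt(177)/4 - 7/4 ≈ -5.0760, -7/4 + sqrt(177)/4 ≈ 1.5760

f''(x) = 2*(-4*x^3 - 21*x^2 + 96*x + 56)/(x^6 + 24*x^4 + 192*x^2 + 512)
Second-derivative test at each critical point:
  f''(-5.0760) = -0.0233 < 0 → local maximum
  f''(1.5760) = 0.2421 > 0 → local minimum

Critical points: x = -sqrt(177)/4 - 7/4 ≈ -5.0760 (local maximum); x = -7/4 + sqrt(177)/4 ≈ 1.5760 (local minimum)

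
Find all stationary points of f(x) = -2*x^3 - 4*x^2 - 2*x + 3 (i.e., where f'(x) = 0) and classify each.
f'(x) = -6*x^2 - 8*x - 2

Solve f'(x) = 0:
  Factor: -6*x^2 - 8*x - 2 = -2*(x + 1)*(3*x + 1) = 0.
  ⇒ x = -1, -1/3

f''(x) = -12*x - 8
Second-derivative test at each critical point:
  f''(-1) = 4 > 0 → local minimum
  f''(-1/3) = -4 < 0 → local maximum

Critical points: x = -1 (local minimum); x = -1/3 (local maximum)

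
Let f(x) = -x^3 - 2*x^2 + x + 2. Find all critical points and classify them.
f'(x) = -3*x^2 - 4*x + 1

Solve f'(x) = 0:
  3*x^2 + 4*x - 1 = 0 has no rational roots; quadratic formula: x = (-4 ± √28)/6.
  ⇒ x = -sqrt(7)/3 - 2/3 ≈ -1.5486, -2/3 + sqrt(7)/3 ≈ 0.2153

f''(x) = -6*x - 4
Second-derivative test at each critical point:
  f''(-1.5486) = 5.2915 > 0 → local minimum
  f''(0.2153) = -5.2915 < 0 → local maximum

Critical points: x = -sqrt(7)/3 - 2/3 ≈ -1.5486 (local minimum); x = -2/3 + sqrt(7)/3 ≈ 0.2153 (local maximum)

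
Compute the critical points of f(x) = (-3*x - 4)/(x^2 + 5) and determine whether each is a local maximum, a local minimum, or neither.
f'(x) = (3*x^2 + 8*x - 15)/(x^4 + 10*x^2 + 25)

Solve f'(x) = 0:
  f'(x) = (3*x^2 + 8*x - 15)/(x^2 + 5)^2; the denominator is positive wherever f is defined, so f'(x) = 0 ⇔ 3*x^2 + 8*x - 15 = 0.
  3*x^2 + 8*x - 15 = 0 has no rational roots; quadratic formula: x = (-8 ± √244)/6.
  ⇒ x = -sqrt(61)/3 - 4/3 ≈ -3.9367, -4/3 + sqrt(61)/3 ≈ 1.2701

f''(x) = 2*(-4*x^2*(3*x + 4) + (9*x + 4)*(x^2 + 5))/(x^2 + 5)^3
Second-derivative test at each critical point:
  f''(-3.9367) = -0.0372 < 0 → local maximum
  f''(1.2701) = 0.3572 > 0 → local minimum

Critical points: x = -sqrt(61)/3 - 4/3 ≈ -3.9367 (local maximum); x = -4/3 + sqrt(61)/3 ≈ 1.2701 (local minimum)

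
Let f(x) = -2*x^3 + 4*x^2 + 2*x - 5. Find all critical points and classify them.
f'(x) = -6*x^2 + 8*x + 2

Solve f'(x) = 0:
  Factor: -6*x^2 + 8*x + 2 = -2*(3*x^2 - 4*x - 1); 3*x^2 - 4*x - 1 = 0 has no rational roots; quadratic formula: x = (4 ± √28)/6.
  ⇒ x = 2/3 - sqrt(7)/3 ≈ -0.2153, 2/3 + sqrt(7)/3 ≈ 1.5486

f''(x) = 8 - 12*x
Second-derivative test at each critical point:
  f''(-0.2153) = 10.5830 > 0 → local minimum
  f''(1.5486) = -10.5830 < 0 → local maximum

Critical points: x = 2/3 - sqrt(7)/3 ≈ -0.2153 (local minimum); x = 2/3 + sqrt(7)/3 ≈ 1.5486 (local maximum)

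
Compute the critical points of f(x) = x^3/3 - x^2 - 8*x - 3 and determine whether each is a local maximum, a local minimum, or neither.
f'(x) = x^2 - 2*x - 8

Solve f'(x) = 0:
  Factor: x^2 - 2*x - 8 = (x - 4)*(x + 2) = 0.
  ⇒ x = -2, 4

f''(x) = 2*x - 2
Second-derivative test at each critical point:
  f''(-2) = -6 < 0 → local maximum
  f''(4) = 6 > 0 → local minimum

Critical points: x = -2 (local maximum); x = 4 (local minimum)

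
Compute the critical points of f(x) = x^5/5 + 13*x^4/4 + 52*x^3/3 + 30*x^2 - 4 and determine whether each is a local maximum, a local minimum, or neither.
f'(x) = x*(x^3 + 13*x^2 + 52*x + 60)

Solve f'(x) = 0:
  Factor: x^4 + 13*x^3 + 52*x^2 + 60*x = x*(x + 2)*(x + 5)*(x + 6) = 0.
  ⇒ x = -6, -5, -2, 0

f''(x) = 4*x^3 + 39*x^2 + 104*x + 60
Second-derivative test at each critical point:
  f''(-6) = -24 < 0 → local maximum
  f''(-5) = 15 > 0 → local minimum
  f''(-2) = -24 < 0 → local maximum
  f''(0) = 60 > 0 → local minimum

Critical points: x = -6 (local maximum); x = -5 (local minimum); x = -2 (local maximum); x = 0 (local minimum)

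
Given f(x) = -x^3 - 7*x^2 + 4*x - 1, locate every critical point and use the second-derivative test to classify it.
f'(x) = -3*x^2 - 14*x + 4

Solve f'(x) = 0:
  3*x^2 + 14*x - 4 = 0 has no rational roots; quadratic formula: x = (-14 ± √244)/6.
  ⇒ x = -sqrt(61)/3 - 7/3 ≈ -4.9367, -7/3 + sqrt(61)/3 ≈ 0.2701

f''(x) = -6*x - 14
Second-derivative test at each critical point:
  f''(-4.9367) = 15.6205 > 0 → local minimum
  f''(0.2701) = -15.6205 < 0 → local maximum

Critical points: x = -sqrt(61)/3 - 7/3 ≈ -4.9367 (local minimum); x = -7/3 + sqrt(61)/3 ≈ 0.2701 (local maximum)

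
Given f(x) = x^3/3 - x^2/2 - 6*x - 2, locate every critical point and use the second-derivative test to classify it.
f'(x) = x^2 - x - 6

Solve f'(x) = 0:
  Factor: x^2 - x - 6 = (x - 3)*(x + 2) = 0.
  ⇒ x = -2, 3

f''(x) = 2*x - 1
Second-derivative test at each critical point:
  f''(-2) = -5 < 0 → local maximum
  f''(3) = 5 > 0 → local minimum

Critical points: x = -2 (local maximum); x = 3 (local minimum)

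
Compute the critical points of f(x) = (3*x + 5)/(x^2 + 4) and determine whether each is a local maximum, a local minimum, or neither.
f'(x) = (-3*x^2 - 10*x + 12)/(x^4 + 8*x^2 + 16)

Solve f'(x) = 0:
  f'(x) = -(3*x^2 + 10*x - 12)/(x^2 + 4)^2; the denominator is positive wherever f is defined, so f'(x) = 0 ⇔ -3*x^2 - 10*x + 12 = 0.
  3*x^2 + 10*x - 12 = 0 has no rational roots; quadratic formula: x = (-10 ± √244)/6.
  ⇒ x = -sqrt(61)/3 - 5/3 ≈ -4.2701, -5/3 + sqrt(61)/3 ≈ 0.9367

f''(x) = 2*(4*x^2*(3*x + 5) - (9*x + 5)*(x^2 + 4))/(x^2 + 4)^3
Second-derivative test at each critical point:
  f''(-4.2701) = 0.0316 > 0 → local minimum
  f''(0.9367) = -0.6566 < 0 → local maximum

Critical points: x = -sqrt(61)/3 - 5/3 ≈ -4.2701 (local minimum); x = -5/3 + sqrt(61)/3 ≈ 0.9367 (local maximum)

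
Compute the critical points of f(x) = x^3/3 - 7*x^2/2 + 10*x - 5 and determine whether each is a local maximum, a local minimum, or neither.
f'(x) = x^2 - 7*x + 10

Solve f'(x) = 0:
  Factor: x^2 - 7*x + 10 = (x - 5)*(x - 2) = 0.
  ⇒ x = 2, 5

f''(x) = 2*x - 7
Second-derivative test at each critical point:
  f''(2) = -3 < 0 → local maximum
  f''(5) = 3 > 0 → local minimum

Critical points: x = 2 (local maximum); x = 5 (local minimum)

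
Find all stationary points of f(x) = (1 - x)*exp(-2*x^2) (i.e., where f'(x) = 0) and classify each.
f'(x) = (4*x*(x - 1) - 1)*exp(-2*x^2)

Solve f'(x) = 0:
  f'(x) = (4*x^2 - 4*x - 1)·exp(-2*x^2) and exp(-2*x^2) > 0 for every x, so f'(x) = 0 ⇔ 4*x^2 - 4*x - 1 = 0.
  4*x^2 - 4*x - 1 = 0 has no rational roots; quadratic formula: x = (4 ± √32)/8.
  ⇒ x = 1/2 - sqrt(2)/2 ≈ -0.2071, 1/2 + sqrt(2)/2 ≈ 1.2071

f''(x) = 4*(4*x^2*(1 - x) + 3*x - 1)*exp(-2*x^2)
Second-derivative test at each critical point:
  f''(-0.2071) = -5.1918 < 0 → local maximum
  f''(1.2071) = 0.3069 > 0 → local minimum

Critical points: x = 1/2 - sqrt(2)/2 ≈ -0.2071 (local maximum); x = 1/2 + sqrt(2)/2 ≈ 1.2071 (local minimum)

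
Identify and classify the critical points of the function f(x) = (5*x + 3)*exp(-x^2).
f'(x) = (-2*x*(5*x + 3) + 5)*exp(-x^2)

Solve f'(x) = 0:
  f'(x) = (-10*x^2 - 6*x + 5)·exp(-x^2) and exp(-x^2) > 0 for every x, so f'(x) = 0 ⇔ -10*x^2 - 6*x + 5 = 0.
  10*x^2 + 6*x - 5 = 0 has no rational roots; quadratic formula: x = (-6 ± √236)/20.
  ⇒ x = -sqrt(59)/10 - 3/10 ≈ -1.0681, -3/10 + sqrt(59)/10 ≈ 0.4681

f''(x) = 2*(2*x^2*(5*x + 3) - 15*x - 3)*exp(-x^2)
Second-derivative test at each critical point:
  f''(-1.0681) = 4.9089 > 0 → local minimum
  f''(0.4681) = -12.3392 < 0 → local maximum

Critical points: x = -sqrt(59)/10 - 3/10 ≈ -1.0681 (local minimum); x = -3/10 + sqrt(59)/10 ≈ 0.4681 (local maximum)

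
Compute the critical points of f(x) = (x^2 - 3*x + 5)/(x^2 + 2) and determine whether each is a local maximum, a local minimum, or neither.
f'(x) = 3*(x^2 - 2*x - 2)/(x^4 + 4*x^2 + 4)

Solve f'(x) = 0:
  f'(x) = 3*(x^2 - 2*x - 2)/(x^2 + 2)^2; the denominator is positive wherever f is defined, so f'(x) = 0 ⇔ 3*x^2 - 6*x - 6 = 0.
  Factor: 3*x^2 - 6*x - 6 = 3*(x^2 - 2*x - 2); x^2 - 2*x - 2 = 0 has no rational roots; quadratic formula: x = (2 ± √12)/2.
  ⇒ x = 1 - sqrt(3) ≈ -0.7321, 1 + sqrt(3) ≈ 2.7321

f''(x) = 6*(-x^3 + 3*x^2 + 6*x - 2)/(x^6 + 6*x^4 + 12*x^2 + 8)
Second-derivative test at each critical point:
  f''(-0.7321) = -1.6160 < 0 → local maximum
  f''(2.7321) = 0.1160 > 0 → local minimum

Critical points: x = 1 - sqrt(3) ≈ -0.7321 (local maximum); x = 1 + sqrt(3) ≈ 2.7321 (local minimum)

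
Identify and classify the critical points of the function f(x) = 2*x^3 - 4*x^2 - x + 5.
f'(x) = 6*x^2 - 8*x - 1

Solve f'(x) = 0:
  6*x^2 - 8*x - 1 = 0 has no rational roots; quadratic formula: x = (8 ± √88)/12.
  ⇒ x = 2/3 - sqrt(22)/6 ≈ -0.1151, 2/3 + sqrt(22)/6 ≈ 1.4484

f''(x) = 12*x - 8
Second-derivative test at each critical point:
  f''(-0.1151) = -9.3808 < 0 → local maximum
  f''(1.4484) = 9.3808 > 0 → local minimum

Critical points: x = 2/3 - sqrt(22)/6 ≈ -0.1151 (local maximum); x = 2/3 + sqrt(22)/6 ≈ 1.4484 (local minimum)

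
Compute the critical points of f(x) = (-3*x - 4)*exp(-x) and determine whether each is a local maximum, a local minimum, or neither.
f'(x) = (3*x + 1)*exp(-x)

Solve f'(x) = 0:
  f'(x) = (3*x + 1)·exp(-x) and exp(-x) > 0 for every x, so f'(x) = 0 ⇔ 3*x + 1 = 0.
  3*x + 1 = 0.
  ⇒ x = -1/3

f''(x) = (2 - 3*x)*exp(-x)
Second-derivative test at each critical point:
  f''(-1/3) = 4.1868 > 0 → local minimum

Critical points: x = -1/3 (local minimum)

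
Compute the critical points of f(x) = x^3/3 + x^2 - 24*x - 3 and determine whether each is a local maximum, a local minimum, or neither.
f'(x) = x^2 + 2*x - 24

Solve f'(x) = 0:
  Factor: x^2 + 2*x - 24 = (x - 4)*(x + 6) = 0.
  ⇒ x = -6, 4

f''(x) = 2*x + 2
Second-derivative test at each critical point:
  f''(-6) = -10 < 0 → local maximum
  f''(4) = 10 > 0 → local minimum

Critical points: x = -6 (local maximum); x = 4 (local minimum)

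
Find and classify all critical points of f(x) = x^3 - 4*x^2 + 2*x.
f'(x) = 3*x^2 - 8*x + 2

Solve f'(x) = 0:
  3*x^2 - 8*x + 2 = 0 has no rational roots; quadratic formula: x = (8 ± √40)/6.
  ⇒ x = 4/3 - sqrt(10)/3 ≈ 0.2792, sqrt(10)/3 + 4/3 ≈ 2.3874

f''(x) = 6*x - 8
Second-derivative test at each critical point:
  f''(0.2792) = -6.3246 < 0 → local maximum
  f''(2.3874) = 6.3246 > 0 → local minimum

Critical points: x = 4/3 - sqrt(10)/3 ≈ 0.2792 (local maximum); x = sqrt(10)/3 + 4/3 ≈ 2.3874 (local minimum)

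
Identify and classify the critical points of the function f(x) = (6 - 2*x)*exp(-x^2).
f'(x) = 2*(2*x*(x - 3) - 1)*exp(-x^2)

Solve f'(x) = 0:
  f'(x) = (4*x^2 - 12*x - 2)·exp(-x^2) and exp(-x^2) > 0 for every x, so f'(x) = 0 ⇔ 4*x^2 - 12*x - 2 = 0.
  Factor: 4*x^2 - 12*x - 2 = 2*(2*x^2 - 6*x - 1); 2*x^2 - 6*x - 1 = 0 has no rational roots; quadratic formula: x = (6 ± √44)/4.
  ⇒ x = 3/2 - sqrt(11)/2 ≈ -0.1583, 3/2 + sqrt(11)/2 ≈ 3.1583

f''(x) = 4*(2*x^2*(3 - x) + 3*x - 3)*exp(-x^2)
Second-derivative test at each critical point:
  f''(-0.1583) = -12.9381 < 0 → local maximum
  f''(3.1583) = 0.0006 > 0 → local minimum

Critical points: x = 3/2 - sqrt(11)/2 ≈ -0.1583 (local maximum); x = 3/2 + sqrt(11)/2 ≈ 3.1583 (local minimum)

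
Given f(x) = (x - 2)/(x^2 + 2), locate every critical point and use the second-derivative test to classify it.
f'(x) = (x^2 - 2*x*(x - 2) + 2)/(x^2 + 2)^2

Solve f'(x) = 0:
  f'(x) = -(x^2 - 4*x - 2)/(x^2 + 2)^2; the denominator is positive wherever f is defined, so f'(x) = 0 ⇔ -x^2 + 4*x + 2 = 0.
  x^2 - 4*x - 2 = 0 has no rational roots; quadratic formula: x = (4 ± √24)/2.
  ⇒ x = 2 - sqrt(6) ≈ -0.4495, 2 + sqrt(6) ≈ 4.4495

f''(x) = 2*(4*x^2*(x - 2) + (2 - 3*x)*(x^2 + 2))/(x^2 + 2)^3
Second-derivative test at each critical point:
  f''(-0.4495) = 1.0103 > 0 → local minimum
  f''(4.4495) = -0.0103 < 0 → local maximum

Critical points: x = 2 - sqrt(6) ≈ -0.4495 (local minimum); x = 2 + sqrt(6) ≈ 4.4495 (local maximum)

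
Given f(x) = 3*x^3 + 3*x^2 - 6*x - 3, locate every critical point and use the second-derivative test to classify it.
f'(x) = 9*x^2 + 6*x - 6

Solve f'(x) = 0:
  Factor: 9*x^2 + 6*x - 6 = 3*(3*x^2 + 2*x - 2); 3*x^2 + 2*x - 2 = 0 has no rational roots; quadratic formula: x = (-2 ± √28)/6.
  ⇒ x = -sqrt(7)/3 - 1/3 ≈ -1.2153, -1/3 + sqrt(7)/3 ≈ 0.5486

f''(x) = 18*x + 6
Second-derivative test at each critical point:
  f''(-1.2153) = -15.8745 < 0 → local maximum
  f''(0.5486) = 15.8745 > 0 → local minimum

Critical points: x = -sqrt(7)/3 - 1/3 ≈ -1.2153 (local maximum); x = -1/3 + sqrt(7)/3 ≈ 0.5486 (local minimum)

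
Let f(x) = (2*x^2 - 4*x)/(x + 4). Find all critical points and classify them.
f'(x) = 2*(x^2 + 8*x - 8)/(x^2 + 8*x + 16)

Solve f'(x) = 0:
  f'(x) = 2*(x^2 + 8*x - 8)/(x + 4)^2; the denominator is positive wherever f is defined, so f'(x) = 0 ⇔ 2*x^2 + 16*x - 16 = 0.
  Factor: 2*x^2 + 16*x - 16 = 2*(x^2 + 8*x - 8); x^2 + 8*x - 8 = 0 has no rational roots; quadratic formula: x = (-8 ± √96)/2.
  ⇒ x = -2*sqrt(6) - 4 ≈ -8.8990, -4 + 2*sqrt(6) ≈ 0.8990

f''(x) = 96/(x^3 + 12*x^2 + 48*x + 64)
Second-derivative test at each critical point:
  f''(-8.8990) = -0.8165 < 0 → local maximum
  f''(0.8990) = 0.8165 > 0 → local minimum

Critical points: x = -2*sqrt(6) - 4 ≈ -8.8990 (local maximum); x = -4 + 2*sqrt(6) ≈ 0.8990 (local minimum)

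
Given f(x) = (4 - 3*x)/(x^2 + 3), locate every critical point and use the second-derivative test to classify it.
f'(x) = (3*x^2 - 8*x - 9)/(x^4 + 6*x^2 + 9)

Solve f'(x) = 0:
  f'(x) = (3*x^2 - 8*x - 9)/(x^2 + 3)^2; the denominator is positive wherever f is defined, so f'(x) = 0 ⇔ 3*x^2 - 8*x - 9 = 0.
  3*x^2 - 8*x - 9 = 0 has no rational roots; quadratic formula: x = (8 ± √172)/6.
  ⇒ x = 4/3 - sqrt(43)/3 ≈ -0.8525, 4/3 + sqrt(43)/3 ≈ 3.5191

f''(x) = 2*(4*x^2*(4 - 3*x) + (9*x - 4)*(x^2 + 3))/(x^2 + 3)^3
Second-derivative test at each critical point:
  f''(-0.8525) = -0.9443 < 0 → local maximum
  f''(3.5191) = 0.0554 > 0 → local minimum

Critical points: x = 4/3 - sqrt(43)/3 ≈ -0.8525 (local maximum); x = 4/3 + sqrt(43)/3 ≈ 3.5191 (local minimum)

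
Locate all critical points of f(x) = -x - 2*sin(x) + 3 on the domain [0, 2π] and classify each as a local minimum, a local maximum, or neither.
f'(x) = -2*cos(x) - 1

Solve f'(x) = 0 on [0, 2π]:
  f'(x) = 0 ⇔ cos(x) = -1/2, i.e. x = ±arccos(-1/2) + 2nπ; keep the solutions lying in [0, 2π].
  ⇒ x = 2*pi/3 ≈ 2.0944, 4*pi/3 ≈ 4.1888

f''(x) = 2*sin(x)
Second-derivative test at each critical point:
  f''(2.0944) = 1.7321 > 0 → local minimum
  f''(4.1888) = -1.7321 < 0 → local maximum

Critical points: x = 2*pi/3 ≈ 2.0944 (local minimum); x = 4*pi/3 ≈ 4.1888 (local maximum)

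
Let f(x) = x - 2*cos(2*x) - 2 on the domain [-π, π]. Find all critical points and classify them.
f'(x) = 4*sin(2*x) + 1

Solve f'(x) = 0 on [-π, π]:
  f'(x) = 0 ⇔ sin(2*x) = -1/4, i.e. 2*x = arcsin(-1/4) + 2nπ or 2*x = π − arcsin(-1/4) + 2nπ; keep the solutions lying in [-π, π].
  ⇒ x = -pi/2 + asin(1/4)/2 ≈ -1.4445, -asin(1/4)/2 ≈ -0.1263, asin(1/4)/2 + pi/2 ≈ 1.6971, pi - asin(1/4)/2 ≈ 3.0153

f''(x) = 8*cos(2*x)
Second-derivative test at each critical point:
  f''(-1.4445) = -7.7460 < 0 → local maximum
  f''(-0.1263) = 7.7460 > 0 → local minimum
  f''(1.6971) = -7.7460 < 0 → local maximum
  f''(3.0153) = 7.7460 > 0 → local minimum

Critical points: x = -pi/2 + asin(1/4)/2 ≈ -1.4445 (local maximum); x = -asin(1/4)/2 ≈ -0.1263 (local minimum); x = asin(1/4)/2 + pi/2 ≈ 1.6971 (local maximum); x = pi - asin(1/4)/2 ≈ 3.0153 (local minimum)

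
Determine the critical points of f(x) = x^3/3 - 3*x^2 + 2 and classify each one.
f'(x) = x*(x - 6)

Solve f'(x) = 0:
  Factor: x^2 - 6*x = x*(x - 6) = 0.
  ⇒ x = 0, 6

f''(x) = 2*x - 6
Second-derivative test at each critical point:
  f''(0) = -6 < 0 → local maximum
  f''(6) = 6 > 0 → local minimum

Critical points: x = 0 (local maximum); x = 6 (local minimum)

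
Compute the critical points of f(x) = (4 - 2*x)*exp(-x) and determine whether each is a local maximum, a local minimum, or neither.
f'(x) = 2*(x - 3)*exp(-x)

Solve f'(x) = 0:
  f'(x) = (2*x - 6)·exp(-x) and exp(-x) > 0 for every x, so f'(x) = 0 ⇔ 2*x - 6 = 0.
  Factor: 2*x - 6 = 2*(x - 3) = 0.
  ⇒ x = 3

f''(x) = 2*(4 - x)*exp(-x)
Second-derivative test at each critical point:
  f''(3) = 0.0996 > 0 → local minimum

Critical points: x = 3 (local minimum)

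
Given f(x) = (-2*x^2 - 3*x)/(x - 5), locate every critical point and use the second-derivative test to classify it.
f'(x) = (-2*x^2 + 20*x + 15)/(x^2 - 10*x + 25)

Solve f'(x) = 0:
  f'(x) = -(2*x^2 - 20*x - 15)/(x - 5)^2; the denominator is positive wherever f is defined, so f'(x) = 0 ⇔ -2*x^2 + 20*x + 15 = 0.
  2*x^2 - 20*x - 15 = 0 has no rational roots; quadratic formula: x = (20 ± √520)/4.
  ⇒ x = 5 - sqrt(130)/2 ≈ -0.7009, 5 + sqrt(130)/2 ≈ 10.7009

f''(x) = -130/(x^3 - 15*x^2 + 75*x - 125)
Second-derivative test at each critical point:
  f''(-0.7009) = 0.7016 > 0 → local minimum
  f''(10.7009) = -0.7016 < 0 → local maximum

Critical points: x = 5 - sqrt(130)/2 ≈ -0.7009 (local minimum); x = 5 + sqrt(130)/2 ≈ 10.7009 (local maximum)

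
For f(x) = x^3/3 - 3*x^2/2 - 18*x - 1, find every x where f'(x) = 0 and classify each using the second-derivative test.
f'(x) = x^2 - 3*x - 18

Solve f'(x) = 0:
  Factor: x^2 - 3*x - 18 = (x - 6)*(x + 3) = 0.
  ⇒ x = -3, 6

f''(x) = 2*x - 3
Second-derivative test at each critical point:
  f''(-3) = -9 < 0 → local maximum
  f''(6) = 9 > 0 → local minimum

Critical points: x = -3 (local maximum); x = 6 (local minimum)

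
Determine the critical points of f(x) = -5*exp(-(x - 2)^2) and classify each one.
f'(x) = 10*(x - 2)*exp(-(x - 2)^2)

Solve f'(x) = 0:
  f'(x) = (10*x - 20)·exp(-(x - 2)^2) and exp(-(x - 2)^2) > 0 for every x, so f'(x) = 0 ⇔ 10*x - 20 = 0.
  Factor: 10*x - 20 = 10*(x - 2) = 0.
  ⇒ x = 2

f''(x) = 10*(1 - 2*(x - 2)^2)*exp(-(x - 2)^2)
Second-derivative test at each critical point:
  f''(2) = 10 > 0 → local minimum

Critical points: x = 2 (local minimum)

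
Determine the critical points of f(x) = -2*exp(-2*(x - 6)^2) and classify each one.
f'(x) = 8*(x - 6)*exp(-2*(x - 6)^2)

Solve f'(x) = 0:
  f'(x) = (8*x - 48)·exp(-2*(x - 6)^2) and exp(-2*(x - 6)^2) > 0 for every x, so f'(x) = 0 ⇔ 8*x - 48 = 0.
  Factor: 8*x - 48 = 8*(x - 6) = 0.
  ⇒ x = 6

f''(x) = 8*(1 - 4*(x - 6)^2)*exp(-2*(x - 6)^2)
Second-derivative test at each critical point:
  f''(6) = 8 > 0 → local minimum

Critical points: x = 6 (local minimum)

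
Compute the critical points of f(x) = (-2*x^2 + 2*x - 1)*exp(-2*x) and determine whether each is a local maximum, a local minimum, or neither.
f'(x) = 4*(x^2 - 2*x + 1)*exp(-2*x)

Solve f'(x) = 0:
  f'(x) = (4*x^2 - 8*x + 4)·exp(-2*x) and exp(-2*x) > 0 for every x, so f'(x) = 0 ⇔ 4*x^2 - 8*x + 4 = 0.
  Factor: 4*x^2 - 8*x + 4 = 4*(x - 1)^2 = 0.
  ⇒ x = 1

f''(x) = 8*(-x^2 + 3*x - 2)*exp(-2*x)
Second-derivative test at each critical point:
  f''(1) = 0, so the second-derivative test is inconclusive; use the first-derivative test: f'(3/4) = 0.0558, f'(5/4) = 0.0205 — f' is positive on both sides (no sign change) → neither a local maximum nor a local minimum

Critical points: x = 1 (neither)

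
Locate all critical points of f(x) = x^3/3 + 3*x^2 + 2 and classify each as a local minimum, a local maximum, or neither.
f'(x) = x*(x + 6)

Solve f'(x) = 0:
  Factor: x^2 + 6*x = x*(x + 6) = 0.
  ⇒ x = -6, 0

f''(x) = 2*x + 6
Second-derivative test at each critical point:
  f''(-6) = -6 < 0 → local maximum
  f''(0) = 6 > 0 → local minimum

Critical points: x = -6 (local maximum); x = 0 (local minimum)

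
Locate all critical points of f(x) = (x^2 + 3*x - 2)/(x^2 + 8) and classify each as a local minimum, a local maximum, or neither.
f'(x) = (-3*x^2 + 20*x + 24)/(x^4 + 16*x^2 + 64)

Solve f'(x) = 0:
  f'(x) = -(3*x^2 - 20*x - 24)/(x^2 + 8)^2; the denominator is positive wherever f is defined, so f'(x) = 0 ⇔ -3*x^2 + 20*x + 24 = 0.
  3*x^2 - 20*x - 24 = 0 has no rational roots; quadratic formula: x = (20 ± √688)/6.
  ⇒ x = 10/3 - 2*sqrt(43)/3 ≈ -1.0383, 10/3 + 2*sqrt(43)/3 ≈ 7.7050

f''(x) = 2*(3*x^3 - 30*x^2 - 72*x + 80)/(x^6 + 24*x^4 + 192*x^2 + 512)
Second-derivative test at each critical point:
  f''(-1.0383) = 0.3183 > 0 → local minimum
  f''(7.7050) = -0.0058 < 0 → local maximum

Critical points: x = 10/3 - 2*sqrt(43)/3 ≈ -1.0383 (local minimum); x = 10/3 + 2*sqrt(43)/3 ≈ 7.7050 (local maximum)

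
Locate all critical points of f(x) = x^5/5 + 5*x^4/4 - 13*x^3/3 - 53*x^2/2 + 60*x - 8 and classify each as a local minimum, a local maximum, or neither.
f'(x) = x^4 + 5*x^3 - 13*x^2 - 53*x + 60

Solve f'(x) = 0:
  Factor: x^4 + 5*x^3 - 13*x^2 - 53*x + 60 = (x - 3)*(x - 1)*(x + 4)*(x + 5) = 0.
  ⇒ x = -5, -4, 1, 3

f''(x) = 4*x^3 + 15*x^2 - 26*x - 53
Second-derivative test at each critical point:
  f''(-5) = -48 < 0 → local maximum
  f''(-4) = 35 > 0 → local minimum
  f''(1) = -60 < 0 → local maximum
  f''(3) = 112 > 0 → local minimum

Critical points: x = -5 (local maximum); x = -4 (local minimum); x = 1 (local maximum); x = 3 (local minimum)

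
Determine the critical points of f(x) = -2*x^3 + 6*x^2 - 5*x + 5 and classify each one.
f'(x) = -6*x^2 + 12*x - 5

Solve f'(x) = 0:
  6*x^2 - 12*x + 5 = 0 has no rational roots; quadratic formula: x = (12 ± √24)/12.
  ⇒ x = 1 - sqrt(6)/6 ≈ 0.5918, sqrt(6)/6 + 1 ≈ 1.4082

f''(x) = 12 - 12*x
Second-derivative test at each critical point:
  f''(0.5918) = 4.8990 > 0 → local minimum
  f''(1.4082) = -4.8990 < 0 → local maximum

Critical points: x = 1 - sqrt(6)/6 ≈ 0.5918 (local minimum); x = sqrt(6)/6 + 1 ≈ 1.4082 (local maximum)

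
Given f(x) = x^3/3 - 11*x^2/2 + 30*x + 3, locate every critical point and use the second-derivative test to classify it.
f'(x) = x^2 - 11*x + 30

Solve f'(x) = 0:
  Factor: x^2 - 11*x + 30 = (x - 6)*(x - 5) = 0.
  ⇒ x = 5, 6

f''(x) = 2*x - 11
Second-derivative test at each critical point:
  f''(5) = -1 < 0 → local maximum
  f''(6) = 1 > 0 → local minimum

Critical points: x = 5 (local maximum); x = 6 (local minimum)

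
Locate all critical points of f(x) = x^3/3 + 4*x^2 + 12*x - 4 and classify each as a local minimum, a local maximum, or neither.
f'(x) = x^2 + 8*x + 12

Solve f'(x) = 0:
  Factor: x^2 + 8*x + 12 = (x + 2)*(x + 6) = 0.
  ⇒ x = -6, -2

f''(x) = 2*x + 8
Second-derivative test at each critical point:
  f''(-6) = -4 < 0 → local maximum
  f''(-2) = 4 > 0 → local minimum

Critical points: x = -6 (local maximum); x = -2 (local minimum)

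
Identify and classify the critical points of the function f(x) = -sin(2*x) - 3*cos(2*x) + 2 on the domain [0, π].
f'(x) = 6*sin(2*x) - 2*cos(2*x)

Solve f'(x) = 0 on [0, π]:
  f'(x) = 0 ⇔ -cos(2*x) = -3*sin(2*x) ⇔ tan(2*x) = 1/3, i.e. 2*x = arctan(1/3) + nπ; keep the solutions lying in [0, π].
  ⇒ x = atan(1/3)/2 ≈ 0.1609, atan(1/3)/2 + pi/2 ≈ 1.7317

f''(x) = 4*sin(2*x) + 12*cos(2*x)
Second-derivative test at each critical point:
  f''(0.1609) = 12.6491 > 0 → local minimum
  f''(1.7317) = -12.6491 < 0 → local maximum

Critical points: x = atan(1/3)/2 ≈ 0.1609 (local minimum); x = atan(1/3)/2 + pi/2 ≈ 1.7317 (local maximum)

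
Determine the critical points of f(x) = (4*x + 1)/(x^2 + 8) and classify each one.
f'(x) = 2*(-2*x^2 - x + 16)/(x^4 + 16*x^2 + 64)

Solve f'(x) = 0:
  f'(x) = -2*(2*x^2 + x - 16)/(x^2 + 8)^2; the denominator is positive wherever f is defined, so f'(x) = 0 ⇔ -4*x^2 - 2*x + 32 = 0.
  Factor: -4*x^2 - 2*x + 32 = -2*(2*x^2 + x - 16); 2*x^2 + x - 16 = 0 has no rational roots; quadratic formula: x = (-1 ± √129)/4.
  ⇒ x = -sqrt(129)/4 - 1/4 ≈ -3.0895, -1/4 + sqrt(129)/4 ≈ 2.5895

f''(x) = 2*(4*x^2*(4*x + 1) - (12*x + 1)*(x^2 + 8))/(x^2 + 8)^3
Second-derivative test at each critical point:
  f''(-3.0895) = 0.0738 > 0 → local minimum
  f''(2.5895) = -0.1050 < 0 → local maximum

Critical points: x = -sqrt(129)/4 - 1/4 ≈ -3.0895 (local minimum); x = -1/4 + sqrt(129)/4 ≈ 2.5895 (local maximum)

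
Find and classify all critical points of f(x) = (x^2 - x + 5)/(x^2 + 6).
f'(x) = (x^2 + 2*x - 6)/(x^4 + 12*x^2 + 36)

Solve f'(x) = 0:
  f'(x) = (x^2 + 2*x - 6)/(x^2 + 6)^2; the denominator is positive wherever f is defined, so f'(x) = 0 ⇔ x^2 + 2*x - 6 = 0.
  x^2 + 2*x - 6 = 0 has no rational roots; quadratic formula: x = (-2 ± √28)/2.
  ⇒ x = -sqrt(7) - 1 ≈ -3.6458, -1 + sqrt(7) ≈ 1.6458

f''(x) = 2*(-x^3 - 3*x^2 + 18*x + 6)/(x^6 + 18*x^4 + 108*x^2 + 216)
Second-derivative test at each critical point:
  f''(-3.6458) = -0.0142 < 0 → local maximum
  f''(1.6458) = 0.0698 > 0 → local minimum

Critical points: x = -sqrt(7) - 1 ≈ -3.6458 (local maximum); x = -1 + sqrt(7) ≈ 1.6458 (local minimum)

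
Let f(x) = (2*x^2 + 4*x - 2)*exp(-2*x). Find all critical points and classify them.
f'(x) = 4*(-x^2 - x + 2)*exp(-2*x)

Solve f'(x) = 0:
  f'(x) = (-4*x^2 - 4*x + 8)·exp(-2*x) and exp(-2*x) > 0 for every x, so f'(x) = 0 ⇔ -4*x^2 - 4*x + 8 = 0.
  Factor: -4*x^2 - 4*x + 8 = -4*(x - 1)*(x + 2) = 0.
  ⇒ x = -2, 1

f''(x) = 4*(2*x^2 - 5)*exp(-2*x)
Second-derivative test at each critical point:
  f''(-2) = 655.1778 > 0 → local minimum
  f''(1) = -1.6240 < 0 → local maximum

Critical points: x = -2 (local minimum); x = 1 (local maximum)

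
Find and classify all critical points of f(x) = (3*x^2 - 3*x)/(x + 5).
f'(x) = 3*(x^2 + 10*x - 5)/(x^2 + 10*x + 25)

Solve f'(x) = 0:
  f'(x) = 3*(x^2 + 10*x - 5)/(x + 5)^2; the denominator is positive wherever f is defined, so f'(x) = 0 ⇔ 3*x^2 + 30*x - 15 = 0.
  Factor: 3*x^2 + 30*x - 15 = 3*(x^2 + 10*x - 5); x^2 + 10*x - 5 = 0 has no rational roots; quadratic formula: x = (-10 ± √120)/2.
  ⇒ x = -sqrt(30) - 5 ≈ -10.4772, -5 + sqrt(30) ≈ 0.4772

f''(x) = 180/(x^3 + 15*x^2 + 75*x + 125)
Second-derivative test at each critical point:
  f''(-10.4772) = -1.0954 < 0 → local maximum
  f''(0.4772) = 1.0954 > 0 → local minimum

Critical points: x = -sqrt(30) - 5 ≈ -10.4772 (local maximum); x = -5 + sqrt(30) ≈ 0.4772 (local minimum)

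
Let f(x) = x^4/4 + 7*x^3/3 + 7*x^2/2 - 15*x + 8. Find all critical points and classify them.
f'(x) = x^3 + 7*x^2 + 7*x - 15

Solve f'(x) = 0:
  Factor: x^3 + 7*x^2 + 7*x - 15 = (x - 1)*(x + 3)*(x + 5) = 0.
  ⇒ x = -5, -3, 1

f''(x) = 3*x^2 + 14*x + 7
Second-derivative test at each critical point:
  f''(-5) = 12 > 0 → local minimum
  f''(-3) = -8 < 0 → local maximum
  f''(1) = 24 > 0 → local minimum

Critical points: x = -5 (local minimum); x = -3 (local maximum); x = 1 (local minimum)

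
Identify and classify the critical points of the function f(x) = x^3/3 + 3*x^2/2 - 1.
f'(x) = x*(x + 3)

Solve f'(x) = 0:
  Factor: x^2 + 3*x = x*(x + 3) = 0.
  ⇒ x = -3, 0

f''(x) = 2*x + 3
Second-derivative test at each critical point:
  f''(-3) = -3 < 0 → local maximum
  f''(0) = 3 > 0 → local minimum

Critical points: x = -3 (local maximum); x = 0 (local minimum)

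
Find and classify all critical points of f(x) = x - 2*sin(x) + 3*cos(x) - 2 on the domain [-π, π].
f'(x) = -3*sin(x) - 2*cos(x) + 1

Solve f'(x) = 0 on [-π, π]:
  f'(x) = 0 ⇔ -3*sin(x) - 2*cos(x) = -1. Write the left side as R·cos(x + φ) with R = √((-2)² + 3²) = sqrt(13), cos φ = -2*sqrt(13)/13, sin φ = 3*sqrt(13)/13; then cos(x + φ) = -sqrt(13)/13. Solve for x and keep the solutions lying in [-π, π].
  ⇒ x = atan((3 - 4*sqrt(3))/(2 + 6*sqrt(3))) ≈ -0.3070, atan((3 + 4*sqrt(3))/(2 - 6*sqrt(3))) + pi ≈ 2.2726

f''(x) = 2*sin(x) - 3*cos(x)
Second-derivative test at each critical point:
  f''(-0.3070) = -3.4641 < 0 → local maximum
  f''(2.2726) = 3.4641 > 0 → local minimum

Critical points: x = atan((3 - 4*sqrt(3))/(2 + 6*sqrt(3))) ≈ -0.3070 (local maximum); x = atan((3 + 4*sqrt(3))/(2 - 6*sqrt(3))) + pi ≈ 2.2726 (local minimum)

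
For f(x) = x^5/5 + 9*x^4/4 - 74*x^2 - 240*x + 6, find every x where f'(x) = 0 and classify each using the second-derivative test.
f'(x) = x^4 + 9*x^3 - 148*x - 240

Solve f'(x) = 0:
  Factor: x^4 + 9*x^3 - 148*x - 240 = (x - 4)*(x + 2)*(x + 5)*(x + 6) = 0.
  ⇒ x = -6, -5, -2, 4

f''(x) = 4*x^3 + 27*x^2 - 148
Second-derivative test at each critical point:
  f''(-6) = -40 < 0 → local maximum
  f''(-5) = 27 > 0 → local minimum
  f''(-2) = -72 < 0 → local maximum
  f''(4) = 540 > 0 → local minimum

Critical points: x = -6 (local maximum); x = -5 (local minimum); x = -2 (local maximum); x = 4 (local minimum)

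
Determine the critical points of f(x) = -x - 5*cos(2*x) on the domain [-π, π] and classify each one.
f'(x) = 10*sin(2*x) - 1

Solve f'(x) = 0 on [-π, π]:
  f'(x) = 0 ⇔ sin(2*x) = 1/10, i.e. 2*x = arcsin(1/10) + 2nπ or 2*x = π − arcsin(1/10) + 2nπ; keep the solutions lying in [-π, π].
  ⇒ x = -pi + asin(1/10)/2 ≈ -3.0915, -pi/2 - asin(1/10)/2 ≈ -1.6209, asin(1/10)/2 ≈ 0.0501, -asin(1/10)/2 + pi/2 ≈ 1.5207

f''(x) = 20*cos(2*x)
Second-derivative test at each critical point:
  f''(-3.0915) = 19.8997 > 0 → local minimum
  f''(-1.6209) = -19.8997 < 0 → local maximum
  f''(0.0501) = 19.8997 > 0 → local minimum
  f''(1.5207) = -19.8997 < 0 → local maximum

Critical points: x = -pi + asin(1/10)/2 ≈ -3.0915 (local minimum); x = -pi/2 - asin(1/10)/2 ≈ -1.6209 (local maximum); x = asin(1/10)/2 ≈ 0.0501 (local minimum); x = -asin(1/10)/2 + pi/2 ≈ 1.5207 (local maximum)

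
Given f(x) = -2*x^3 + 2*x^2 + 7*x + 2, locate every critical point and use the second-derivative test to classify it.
f'(x) = -6*x^2 + 4*x + 7

Solve f'(x) = 0:
  6*x^2 - 4*x - 7 = 0 has no rational roots; quadratic formula: x = (4 ± √184)/12.
  ⇒ x = 1/3 - sqrt(46)/6 ≈ -0.7971, 1/3 + sqrt(46)/6 ≈ 1.4637

f''(x) = 4 - 12*x
Second-derivative test at each critical point:
  f''(-0.7971) = 13.5647 > 0 → local minimum
  f''(1.4637) = -13.5647 < 0 → local maximum

Critical points: x = 1/3 - sqrt(46)/6 ≈ -0.7971 (local minimum); x = 1/3 + sqrt(46)/6 ≈ 1.4637 (local maximum)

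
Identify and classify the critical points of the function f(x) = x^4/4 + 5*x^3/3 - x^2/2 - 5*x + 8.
f'(x) = x^3 + 5*x^2 - x - 5

Solve f'(x) = 0:
  Factor: x^3 + 5*x^2 - x - 5 = (x - 1)*(x + 1)*(x + 5) = 0.
  ⇒ x = -5, -1, 1

f''(x) = 3*x^2 + 10*x - 1
Second-derivative test at each critical point:
  f''(-5) = 24 > 0 → local minimum
  f''(-1) = -8 < 0 → local maximum
  f''(1) = 12 > 0 → local minimum

Critical points: x = -5 (local minimum); x = -1 (local maximum); x = 1 (local minimum)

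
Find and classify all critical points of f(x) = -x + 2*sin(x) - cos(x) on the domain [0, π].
f'(x) = sin(x) + 2*cos(x) - 1

Solve f'(x) = 0 on [0, π]:
  f'(x) = 0 ⇔ sin(x) + 2*cos(x) = 1. Write the left side as R·cos(x + φ) with R = √(2² + (-1)²) = sqrt(5), cos φ = 2*sqrt(5)/5, sin φ = -sqrt(5)/5; then cos(x + φ) = sqrt(5)/5. Solve for x and keep the solutions lying in [0, π].
  ⇒ x = pi/2 ≈ 1.5708

f''(x) = -2*sin(x) + cos(x)
Second-derivative test at each critical point:
  f''(1.5708) = -2 < 0 → local maximum

Critical points: x = pi/2 ≈ 1.5708 (local maximum)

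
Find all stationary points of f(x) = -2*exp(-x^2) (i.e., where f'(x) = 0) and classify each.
f'(x) = 4*x*exp(-x^2)

Solve f'(x) = 0:
  f'(x) = (4*x)·exp(-x^2) and exp(-x^2) > 0 for every x, so f'(x) = 0 ⇔ 4*x = 0.
  4*x = 0.
  ⇒ x = 0

f''(x) = 4*(1 - 2*x^2)*exp(-x^2)
Second-derivative test at each critical point:
  f''(0) = 4 > 0 → local minimum

Critical points: x = 0 (local minimum)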